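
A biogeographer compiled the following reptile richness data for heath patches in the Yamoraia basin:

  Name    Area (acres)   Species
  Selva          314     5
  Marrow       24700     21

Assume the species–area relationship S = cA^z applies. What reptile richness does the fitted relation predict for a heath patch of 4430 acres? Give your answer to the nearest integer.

z = ln(21/5) / ln(24700/314) = 1.4351 / 4.3652 = 0.3288
c = 5 / 314^0.3288 = 5 / 6.62 = 0.7552
S₃ = 0.7552 × 4430^0.3288 = 0.7552 × 15.8 ≈ 11.94

12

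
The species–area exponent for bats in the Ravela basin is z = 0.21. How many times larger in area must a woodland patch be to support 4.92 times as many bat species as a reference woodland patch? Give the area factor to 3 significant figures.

1970

(A₂/A₁)^0.21 = 4.92, so A₂/A₁ = 4.92^(1/0.21) = 4.92^4.762
ln(A₂/A₁) = ln 4.92 / 0.21 = 1.5933 / 0.21 = 7.5872
A₂/A₁ = e^7.5872 ≈ 1973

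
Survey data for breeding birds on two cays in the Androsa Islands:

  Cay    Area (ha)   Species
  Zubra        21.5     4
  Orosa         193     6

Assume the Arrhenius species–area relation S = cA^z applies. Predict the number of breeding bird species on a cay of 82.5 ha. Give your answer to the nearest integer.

5

z = ln(6/4) / ln(193/21.5) = 0.4055 / 2.1946 = 0.1848
c = 4 / 21.5^0.1848 = 4 / 1.763 = 2.269
S₃ = 2.269 × 82.5^0.1848 = 2.269 × 2.26 ≈ 5.128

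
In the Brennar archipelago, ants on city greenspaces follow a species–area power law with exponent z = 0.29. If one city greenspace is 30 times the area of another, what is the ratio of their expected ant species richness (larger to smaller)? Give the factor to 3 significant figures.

2.68

S₂/S₁ = (A₂/A₁)^z = 30^0.29
ln(S₂/S₁) = 0.29 × ln 30 = 0.29 × 3.4012 = 0.9863
S₂/S₁ = e^0.9863 ≈ 2.681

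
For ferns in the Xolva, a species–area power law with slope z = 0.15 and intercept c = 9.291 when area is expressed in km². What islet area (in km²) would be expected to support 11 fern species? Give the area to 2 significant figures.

3.1 km²

11 = 9.291 × A^0.15  ⇒  A^0.15 = 11/9.291 = 1.184
ln A = ln(1.184) / 0.15 = 0.1688 / 0.15 = 1.1257
A = e^1.1257 ≈ 3.082 km²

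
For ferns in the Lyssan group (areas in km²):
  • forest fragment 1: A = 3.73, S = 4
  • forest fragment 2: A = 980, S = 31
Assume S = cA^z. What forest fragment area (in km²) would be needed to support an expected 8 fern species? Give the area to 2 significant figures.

25 km²

z = ln(31/4) / ln(980/3.73) = 2.0477 / 5.5711 = 0.3676
c = 4 / 3.73^0.3676 = 4 / 1.622 = 2.466
A = (8/2.466)^(1/0.3676) ⇒ ln A = ln(3.245)/0.3676 = 3.2022
A = e^3.2022 ≈ 24.59 km²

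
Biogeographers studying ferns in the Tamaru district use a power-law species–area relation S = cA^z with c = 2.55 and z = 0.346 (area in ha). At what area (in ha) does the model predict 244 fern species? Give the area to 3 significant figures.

531000 ha

244 = 2.55 × A^0.346  ⇒  A^0.346 = 244/2.55 = 95.69
ln A = ln(95.69) / 0.346 = 4.5611 / 0.346 = 13.1823
A = e^13.1823 ≈ 530883 ha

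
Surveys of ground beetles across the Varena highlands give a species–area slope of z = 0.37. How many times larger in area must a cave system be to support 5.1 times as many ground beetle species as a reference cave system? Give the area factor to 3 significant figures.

(A₂/A₁)^0.37 = 5.1, so A₂/A₁ = 5.1^(1/0.37) = 5.1^2.703
ln(A₂/A₁) = ln 5.1 / 0.37 = 1.6292 / 0.37 = 4.4034
A₂/A₁ = e^4.4034 ≈ 81.72

81.7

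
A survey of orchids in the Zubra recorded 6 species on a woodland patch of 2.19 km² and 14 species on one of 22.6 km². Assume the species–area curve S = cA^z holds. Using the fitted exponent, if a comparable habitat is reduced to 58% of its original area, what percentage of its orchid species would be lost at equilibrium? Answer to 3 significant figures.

z = ln(14/6) / ln(22.6/2.19) = 0.8473 / 2.3340 = 0.3630
S_new/S_old = (A_new/A_old)^z = 0.58^0.3630 = exp(0.3630 × -0.5447) = 0.8206
Fraction lost = 1 − 0.8206 = 0.1794

17.9%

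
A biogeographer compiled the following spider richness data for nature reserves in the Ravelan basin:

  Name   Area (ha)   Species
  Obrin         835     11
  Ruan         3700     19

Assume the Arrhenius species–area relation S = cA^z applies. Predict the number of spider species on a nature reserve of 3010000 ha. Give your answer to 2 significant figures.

220

z = ln(19/11) / ln(3700/835) = 0.5465 / 1.4887 = 0.3671
c = 11 / 835^0.3671 = 11 / 11.82 = 0.9305
S₃ = 0.9305 × 3010000^0.3671 = 0.9305 × 239.1 ≈ 222.5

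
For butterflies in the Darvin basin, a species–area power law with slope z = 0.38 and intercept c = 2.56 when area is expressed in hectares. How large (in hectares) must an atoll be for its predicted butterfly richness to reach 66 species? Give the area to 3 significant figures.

5180 hectares

66 = 2.56 × A^0.38  ⇒  A^0.38 = 66/2.56 = 25.78
ln A = ln(25.78) / 0.38 = 3.2496 / 0.38 = 8.5517
A = e^8.5517 ≈ 5176 hectares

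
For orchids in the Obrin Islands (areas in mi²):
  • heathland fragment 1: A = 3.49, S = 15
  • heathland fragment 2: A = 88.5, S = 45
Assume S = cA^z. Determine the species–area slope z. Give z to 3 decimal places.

Taking logs: ln S = ln c + z ln A, so z = (ln S₂ − ln S₁)/(ln A₂ − ln A₁).
z = ln(45/15) / ln(88.5/3.49) = ln(3) / ln(25.36) = 1.0986 / 3.2331 = 0.3398

0.340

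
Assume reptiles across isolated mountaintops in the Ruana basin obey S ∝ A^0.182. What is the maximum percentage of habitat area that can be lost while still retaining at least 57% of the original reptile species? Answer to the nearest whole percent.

95%

Need (A_new/A_old)^0.182 = 0.57, so A_new/A_old = 0.57^(1/0.182) = 0.57^5.495
ln(A_new/A_old) = ln 0.57 / 0.182 = -0.5621 / 0.182 = -3.0886
A_new/A_old = e^-3.0886 ≈ 0.04557
Fraction that can be lost = 1 − 0.04557 = 0.9544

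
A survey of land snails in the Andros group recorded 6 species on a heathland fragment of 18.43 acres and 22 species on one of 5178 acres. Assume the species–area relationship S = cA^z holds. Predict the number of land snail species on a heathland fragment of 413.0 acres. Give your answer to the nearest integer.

z = ln(22/6) / ln(5178/18.43) = 1.2993 / 5.6382 = 0.2304
c = 6 / 18.43^0.2304 = 6 / 1.957 = 3.066
S₃ = 3.066 × 413^0.2304 = 3.066 × 4.007 ≈ 12.28

12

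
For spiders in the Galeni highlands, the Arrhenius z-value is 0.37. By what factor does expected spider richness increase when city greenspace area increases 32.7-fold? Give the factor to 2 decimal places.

S₂/S₁ = (A₂/A₁)^z = 32.7^0.37
ln(S₂/S₁) = 0.37 × ln 32.7 = 0.37 × 3.4874 = 1.2903
S₂/S₁ = e^1.2903 ≈ 3.634

3.63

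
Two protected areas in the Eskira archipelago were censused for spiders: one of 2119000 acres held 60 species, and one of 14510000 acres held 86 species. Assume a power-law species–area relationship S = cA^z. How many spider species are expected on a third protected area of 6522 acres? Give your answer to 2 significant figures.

20

z = ln(86/60) / ln(14510000/2119000) = 0.3600 / 1.9239 = 0.1871
c = 60 / 2119000^0.1871 = 60 / 15.27 = 3.93
S₃ = 3.93 × 6522^0.1871 = 3.93 × 5.173 ≈ 20.33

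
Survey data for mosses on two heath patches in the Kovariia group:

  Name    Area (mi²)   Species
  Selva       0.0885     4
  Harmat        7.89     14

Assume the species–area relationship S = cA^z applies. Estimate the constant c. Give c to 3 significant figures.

z = ln(S₂/S₁) / ln(A₂/A₁) = ln(14/4) / ln(7.89/0.0885) = 1.2528 / 4.4903 = 0.2790
c = S₁ / A₁^z = 4 / 0.0885^0.2790 = 4 / 0.5084 = 7.868

7.87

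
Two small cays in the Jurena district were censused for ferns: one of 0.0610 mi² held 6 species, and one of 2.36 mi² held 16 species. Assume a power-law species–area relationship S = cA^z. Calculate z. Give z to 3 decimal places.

0.268

Taking logs: ln S = ln c + z ln A, so z = (ln S₂ − ln S₁)/(ln A₂ − ln A₁).
z = ln(16/6) / ln(2.36/0.061) = ln(2.667) / ln(38.69) = 0.9808 / 3.6555 = 0.2683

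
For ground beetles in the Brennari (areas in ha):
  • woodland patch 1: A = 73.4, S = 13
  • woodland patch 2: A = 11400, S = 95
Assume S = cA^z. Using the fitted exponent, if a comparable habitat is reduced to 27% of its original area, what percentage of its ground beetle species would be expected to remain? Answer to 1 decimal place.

z = ln(95/13) / ln(11400/73.4) = 1.9889 / 5.0454 = 0.3942
S_new/S_old = (A_new/A_old)^z = 0.27^0.3942 = exp(0.3942 × -1.3093) = 0.5968

59.7%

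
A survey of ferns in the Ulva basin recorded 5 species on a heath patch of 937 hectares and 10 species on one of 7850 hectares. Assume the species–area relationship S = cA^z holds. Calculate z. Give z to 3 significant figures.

0.326

Taking logs: ln S = ln c + z ln A, so z = (ln S₂ − ln S₁)/(ln A₂ − ln A₁).
z = ln(10/5) / ln(7850/937) = ln(2) / ln(8.378) = 0.6931 / 2.1256 = 0.3261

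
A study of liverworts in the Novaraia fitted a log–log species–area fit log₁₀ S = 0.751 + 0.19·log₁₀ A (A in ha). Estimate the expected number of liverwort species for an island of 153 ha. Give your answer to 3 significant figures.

14.7

S = 5.636 × 153^0.19
ln S = ln 5.636 + 0.19 × ln 153 = 1.7292 + 0.19 × 5.0304 = 2.6850
S = e^2.6850 ≈ 14.66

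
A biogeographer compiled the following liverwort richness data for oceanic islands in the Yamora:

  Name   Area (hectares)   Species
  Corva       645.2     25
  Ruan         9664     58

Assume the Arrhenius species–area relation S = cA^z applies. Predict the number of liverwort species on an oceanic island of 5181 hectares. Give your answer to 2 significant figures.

48

z = ln(58/25) / ln(9664/645.2) = 0.8416 / 2.7066 = 0.3109
c = 25 / 645.2^0.3109 = 25 / 7.475 = 3.344
S₃ = 3.344 × 5181^0.3109 = 3.344 × 14.29 ≈ 47.78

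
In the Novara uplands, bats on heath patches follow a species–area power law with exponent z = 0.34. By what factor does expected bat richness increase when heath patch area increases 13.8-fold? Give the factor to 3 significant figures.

S₂/S₁ = (A₂/A₁)^z = 13.8^0.34
ln(S₂/S₁) = 0.34 × ln 13.8 = 0.34 × 2.6247 = 0.8924
S₂/S₁ = e^0.8924 ≈ 2.441

2.44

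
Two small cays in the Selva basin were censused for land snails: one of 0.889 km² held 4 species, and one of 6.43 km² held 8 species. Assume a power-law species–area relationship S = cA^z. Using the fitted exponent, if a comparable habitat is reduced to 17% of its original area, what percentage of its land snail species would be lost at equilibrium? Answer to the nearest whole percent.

46%

z = ln(8/4) / ln(6.43/0.889) = 0.6931 / 1.9786 = 0.3503
S_new/S_old = (A_new/A_old)^z = 0.17^0.3503 = exp(0.3503 × -1.7720) = 0.5375
Fraction lost = 1 − 0.5375 = 0.4625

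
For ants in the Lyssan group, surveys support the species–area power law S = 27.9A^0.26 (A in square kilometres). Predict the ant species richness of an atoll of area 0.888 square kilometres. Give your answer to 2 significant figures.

S = 27.9 × 0.888^0.26
ln S = ln 27.9 + 0.26 × ln 0.888 = 3.3286 + 0.26 × -0.1188 = 3.2977
S = e^3.2977 ≈ 27.05

27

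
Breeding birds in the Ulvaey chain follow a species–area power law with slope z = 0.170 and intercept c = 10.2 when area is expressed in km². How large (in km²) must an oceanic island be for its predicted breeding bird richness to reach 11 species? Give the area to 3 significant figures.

1.56 km²

11 = 10.2 × A^0.17  ⇒  A^0.17 = 11/10.2 = 1.078
ln A = ln(1.078) / 0.17 = 0.0755 / 0.17 = 0.4442
A = e^0.4442 ≈ 1.559 km²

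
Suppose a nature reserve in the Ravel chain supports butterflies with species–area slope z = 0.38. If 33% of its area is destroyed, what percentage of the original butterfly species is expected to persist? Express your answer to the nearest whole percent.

86%

S_new/S_old = (A_new/A_old)^z = 0.67^0.38
= exp(0.38 × ln 0.67) = exp(0.38 × -0.4005) = exp(-0.1522) ≈ 0.8588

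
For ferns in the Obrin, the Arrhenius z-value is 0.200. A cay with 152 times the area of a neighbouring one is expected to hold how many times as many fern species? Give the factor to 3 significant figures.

2.73

S₂/S₁ = (A₂/A₁)^z = 152^0.2
ln(S₂/S₁) = 0.2 × ln 152 = 0.2 × 5.0239 = 1.0048
S₂/S₁ = e^1.0048 ≈ 2.731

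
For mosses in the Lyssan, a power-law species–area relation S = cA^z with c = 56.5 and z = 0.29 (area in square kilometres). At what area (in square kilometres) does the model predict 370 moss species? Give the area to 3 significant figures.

652 square kilometres

370 = 56.5 × A^0.29  ⇒  A^0.29 = 370/56.5 = 6.549
ln A = ln(6.549) / 0.29 = 1.8793 / 0.29 = 6.4802
A = e^6.4802 ≈ 652.1 square kilometres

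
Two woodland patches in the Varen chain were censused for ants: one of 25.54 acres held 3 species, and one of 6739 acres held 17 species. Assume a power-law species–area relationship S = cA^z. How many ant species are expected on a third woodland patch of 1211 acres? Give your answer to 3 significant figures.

9.97

z = ln(17/3) / ln(6739/25.54) = 1.7346 / 5.5754 = 0.3111
c = 3 / 25.54^0.3111 = 3 / 2.74 = 1.095
S₃ = 1.095 × 1211^0.3111 = 1.095 × 9.104 ≈ 9.966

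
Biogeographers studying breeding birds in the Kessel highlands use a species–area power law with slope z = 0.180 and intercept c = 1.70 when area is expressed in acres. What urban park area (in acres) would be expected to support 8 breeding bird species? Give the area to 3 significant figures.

8 = 1.7 × A^0.18  ⇒  A^0.18 = 8/1.7 = 4.706
ln A = ln(4.706) / 0.18 = 1.5488 / 0.18 = 8.6045
A = e^8.6045 ≈ 5456 acres

5460 acres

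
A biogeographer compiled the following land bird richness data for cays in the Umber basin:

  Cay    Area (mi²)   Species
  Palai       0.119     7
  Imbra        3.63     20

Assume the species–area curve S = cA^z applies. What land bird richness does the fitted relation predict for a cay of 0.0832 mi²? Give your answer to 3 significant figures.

6.27

z = ln(20/7) / ln(3.63/0.119) = 1.0498 / 3.4179 = 0.3072
c = 7 / 0.119^0.3072 = 7 / 0.5201 = 13.46
S₃ = 13.46 × 0.0832^0.3072 = 13.46 × 0.4659 ≈ 6.271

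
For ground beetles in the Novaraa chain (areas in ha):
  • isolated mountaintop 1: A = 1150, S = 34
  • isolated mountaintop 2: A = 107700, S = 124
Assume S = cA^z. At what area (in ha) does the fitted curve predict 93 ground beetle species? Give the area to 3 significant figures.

z = ln(124/34) / ln(107700/1150) = 1.2939 / 4.5396 = 0.2850
c = 34 / 1150^0.2850 = 34 / 7.454 = 4.561
A = (93/4.561)^(1/0.2850) ⇒ ln A = ln(20.39)/0.2850 = 10.5778
A = e^10.5778 ≈ 39254 ha

39300 ha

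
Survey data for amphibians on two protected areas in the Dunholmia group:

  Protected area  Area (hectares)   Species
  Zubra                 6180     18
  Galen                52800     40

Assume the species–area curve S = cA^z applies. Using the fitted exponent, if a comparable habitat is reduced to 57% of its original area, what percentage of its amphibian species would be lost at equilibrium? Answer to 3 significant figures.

18.9%

z = ln(40/18) / ln(52800/6180) = 0.7985 / 2.1452 = 0.3722
S_new/S_old = (A_new/A_old)^z = 0.57^0.3722 = exp(0.3722 × -0.5621) = 0.8112
Fraction lost = 1 − 0.8112 = 0.1888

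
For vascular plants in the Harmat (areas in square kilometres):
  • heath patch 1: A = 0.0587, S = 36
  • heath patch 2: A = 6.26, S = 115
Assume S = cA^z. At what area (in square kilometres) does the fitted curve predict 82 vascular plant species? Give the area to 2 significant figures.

z = ln(115/36) / ln(6.26/0.0587) = 1.1614 / 4.6695 = 0.2487
c = 36 / 0.0587^0.2487 = 36 / 0.494 = 72.87
A = (82/72.87)^(1/0.2487) ⇒ ln A = ln(1.125)/0.2487 = 0.4744
A = e^0.4744 ≈ 1.607 square kilometres

1.6 square kilometres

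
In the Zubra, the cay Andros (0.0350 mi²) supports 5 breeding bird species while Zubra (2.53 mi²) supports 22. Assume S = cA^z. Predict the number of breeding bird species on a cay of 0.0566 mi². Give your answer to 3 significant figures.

5.91

z = ln(22/5) / ln(2.53/0.035) = 1.4816 / 4.2806 = 0.3461
c = 5 / 0.035^0.3461 = 5 / 0.3134 = 15.95
S₃ = 15.95 × 0.0566^0.3461 = 15.95 × 0.3701 ≈ 5.905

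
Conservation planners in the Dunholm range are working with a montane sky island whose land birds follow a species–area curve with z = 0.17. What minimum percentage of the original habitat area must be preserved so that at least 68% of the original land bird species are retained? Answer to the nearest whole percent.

10%

Need (A_new/A_old)^0.17 = 0.68, so A_new/A_old = 0.68^(1/0.17) = 0.68^5.882
ln(A_new/A_old) = ln 0.68 / 0.17 = -0.3857 / 0.17 = -2.2686
A_new/A_old = e^-2.2686 ≈ 0.1035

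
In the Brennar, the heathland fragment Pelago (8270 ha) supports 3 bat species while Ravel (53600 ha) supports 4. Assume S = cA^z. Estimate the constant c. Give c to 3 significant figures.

0.748

z = ln(S₂/S₁) / ln(A₂/A₁) = ln(4/3) / ln(53600/8270) = 0.2877 / 1.8689 = 0.1539
c = S₁ / A₁^z = 3 / 8270^0.1539 = 3 / 4.009 = 0.7483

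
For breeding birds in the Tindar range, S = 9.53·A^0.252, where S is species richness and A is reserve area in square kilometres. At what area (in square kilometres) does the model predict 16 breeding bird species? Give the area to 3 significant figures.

7.82 square kilometres

16 = 9.53 × A^0.252  ⇒  A^0.252 = 16/9.53 = 1.679
ln A = ln(1.679) / 0.252 = 0.5181 / 0.252 = 2.0561
A = e^2.0561 ≈ 7.816 square kilometres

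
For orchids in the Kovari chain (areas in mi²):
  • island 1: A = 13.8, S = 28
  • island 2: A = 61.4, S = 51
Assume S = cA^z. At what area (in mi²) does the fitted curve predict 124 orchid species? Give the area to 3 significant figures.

561 mi²

z = ln(51/28) / ln(61.4/13.8) = 0.5996 / 1.4927 = 0.4017
c = 28 / 13.8^0.4017 = 28 / 2.87 = 9.756
A = (124/9.756)^(1/0.4017) ⇒ ln A = ln(12.71)/0.4017 = 6.3292
A = e^6.3292 ≈ 560.7 mi²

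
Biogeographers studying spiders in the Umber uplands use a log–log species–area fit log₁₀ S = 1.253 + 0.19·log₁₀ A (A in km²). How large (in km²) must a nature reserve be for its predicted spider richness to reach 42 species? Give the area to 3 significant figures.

88.9 km²

42 = 17.91 × A^0.19  ⇒  A^0.19 = 42/17.91 = 2.346
ln A = ln(2.346) / 0.19 = 0.8525 / 0.19 = 4.4870
A = e^4.4870 ≈ 88.85 km²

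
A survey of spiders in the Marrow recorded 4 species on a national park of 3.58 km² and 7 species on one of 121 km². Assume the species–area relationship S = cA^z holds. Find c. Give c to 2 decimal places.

z = ln(S₂/S₁) / ln(A₂/A₁) = ln(7/4) / ln(121/3.58) = 0.5596 / 3.5204 = 0.1590
c = S₁ / A₁^z = 4 / 3.58^0.1590 = 4 / 1.225 = 3.266

3.27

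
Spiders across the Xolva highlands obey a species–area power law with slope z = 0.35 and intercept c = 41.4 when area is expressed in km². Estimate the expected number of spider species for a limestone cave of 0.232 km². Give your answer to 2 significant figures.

25

S = 41.4 × 0.232^0.35
ln S = ln 41.4 + 0.35 × ln 0.232 = 3.7233 + 0.35 × -1.4610 = 3.2119
S = e^3.2119 ≈ 24.83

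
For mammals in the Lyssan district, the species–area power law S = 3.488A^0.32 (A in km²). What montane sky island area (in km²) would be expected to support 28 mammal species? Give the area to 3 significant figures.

28 = 3.488 × A^0.32  ⇒  A^0.32 = 28/3.488 = 8.028
ln A = ln(8.028) / 0.32 = 2.0829 / 0.32 = 6.5090
A = e^6.5090 ≈ 671.1 km²

671 km²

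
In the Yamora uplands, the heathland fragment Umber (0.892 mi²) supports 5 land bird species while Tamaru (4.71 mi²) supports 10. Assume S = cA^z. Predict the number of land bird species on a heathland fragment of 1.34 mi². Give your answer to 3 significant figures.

5.92

z = ln(10/5) / ln(4.71/0.892) = 0.6931 / 1.6640 = 0.4166
c = 5 / 0.892^0.4166 = 5 / 0.9535 = 5.244
S₃ = 5.244 × 1.34^0.4166 = 5.244 × 1.13 ≈ 5.924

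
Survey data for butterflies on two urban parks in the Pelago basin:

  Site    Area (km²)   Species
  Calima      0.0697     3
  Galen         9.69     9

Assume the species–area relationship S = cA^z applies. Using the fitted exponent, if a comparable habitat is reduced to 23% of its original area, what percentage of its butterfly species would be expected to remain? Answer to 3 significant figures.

z = ln(9/3) / ln(9.69/0.0697) = 1.0986 / 4.9346 = 0.2226
S_new/S_old = (A_new/A_old)^z = 0.23^0.2226 = exp(0.2226 × -1.4697) = 0.7209

72.1%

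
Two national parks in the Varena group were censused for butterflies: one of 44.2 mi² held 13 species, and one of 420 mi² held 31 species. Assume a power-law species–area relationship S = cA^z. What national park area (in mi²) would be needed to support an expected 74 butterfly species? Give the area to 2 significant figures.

z = ln(31/13) / ln(420/44.2) = 0.8690 / 2.2515 = 0.3860
c = 13 / 44.2^0.3860 = 13 / 4.316 = 3.012
A = (74/3.012)^(1/0.3860) ⇒ ln A = ln(24.57)/0.3860 = 8.2945
A = e^8.2945 ≈ 4002 mi²

4000 mi²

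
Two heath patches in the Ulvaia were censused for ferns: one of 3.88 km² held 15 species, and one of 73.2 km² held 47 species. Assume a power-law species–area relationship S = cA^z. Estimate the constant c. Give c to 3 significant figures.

z = ln(S₂/S₁) / ln(A₂/A₁) = ln(47/15) / ln(73.2/3.88) = 1.1421 / 2.9374 = 0.3888
c = S₁ / A₁^z = 15 / 3.88^0.3888 = 15 / 1.694 = 8.854

8.85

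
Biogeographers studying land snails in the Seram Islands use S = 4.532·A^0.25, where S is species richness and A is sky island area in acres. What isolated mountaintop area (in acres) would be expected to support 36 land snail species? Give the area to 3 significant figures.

36 = 4.532 × A^0.25  ⇒  A^0.25 = 36/4.532 = 7.944
ln A = ln(7.944) / 0.25 = 2.0724 / 0.25 = 8.2894
A = e^8.2894 ≈ 3982 acres

3980 acres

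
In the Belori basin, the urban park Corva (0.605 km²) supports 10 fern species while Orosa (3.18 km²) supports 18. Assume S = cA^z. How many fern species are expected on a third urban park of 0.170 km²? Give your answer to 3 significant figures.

6.38

z = ln(18/10) / ln(3.18/0.605) = 0.5878 / 1.6594 = 0.3542
c = 10 / 0.605^0.3542 = 10 / 0.8369 = 11.95
S₃ = 11.95 × 0.17^0.3542 = 11.95 × 0.5338 ≈ 6.379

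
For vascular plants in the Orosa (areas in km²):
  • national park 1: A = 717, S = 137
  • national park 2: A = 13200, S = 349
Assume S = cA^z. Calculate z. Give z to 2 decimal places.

Taking logs: ln S = ln c + z ln A, so z = (ln S₂ − ln S₁)/(ln A₂ − ln A₁).
z = ln(349/137) / ln(13200/717) = ln(2.547) / ln(18.41) = 0.9351 / 2.9129 = 0.3210

0.32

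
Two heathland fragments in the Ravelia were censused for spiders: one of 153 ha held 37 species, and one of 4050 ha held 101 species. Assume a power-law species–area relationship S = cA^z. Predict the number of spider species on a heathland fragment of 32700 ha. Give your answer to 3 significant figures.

192

z = ln(101/37) / ln(4050/153) = 1.0042 / 3.2760 = 0.3065
c = 37 / 153^0.3065 = 37 / 4.674 = 7.916
S₃ = 7.916 × 32700^0.3065 = 7.916 × 24.2 ≈ 191.6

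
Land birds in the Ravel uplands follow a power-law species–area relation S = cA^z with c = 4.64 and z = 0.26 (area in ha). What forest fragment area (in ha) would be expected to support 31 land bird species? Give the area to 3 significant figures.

1490 ha

31 = 4.64 × A^0.26  ⇒  A^0.26 = 31/4.64 = 6.681
ln A = ln(6.681) / 0.26 = 1.8993 / 0.26 = 7.3049
A = e^7.3049 ≈ 1488 ha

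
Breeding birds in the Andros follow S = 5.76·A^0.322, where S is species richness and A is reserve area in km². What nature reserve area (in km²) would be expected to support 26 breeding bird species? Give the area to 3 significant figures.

108 km²

26 = 5.76 × A^0.322  ⇒  A^0.322 = 26/5.76 = 4.514
ln A = ln(4.514) / 0.322 = 1.5072 / 0.322 = 4.6806
A = e^4.6806 ≈ 107.8 km²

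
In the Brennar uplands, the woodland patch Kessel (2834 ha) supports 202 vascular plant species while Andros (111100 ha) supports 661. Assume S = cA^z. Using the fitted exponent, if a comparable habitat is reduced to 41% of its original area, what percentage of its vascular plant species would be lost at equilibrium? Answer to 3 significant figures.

z = ln(661/202) / ln(111100/2834) = 1.1855 / 3.6687 = 0.3231
S_new/S_old = (A_new/A_old)^z = 0.41^0.3231 = exp(0.3231 × -0.8916) = 0.7497
Fraction lost = 1 − 0.7497 = 0.2503

25.0%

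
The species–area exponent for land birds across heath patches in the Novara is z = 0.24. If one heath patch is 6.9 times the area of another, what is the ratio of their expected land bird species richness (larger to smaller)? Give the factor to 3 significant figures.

S₂/S₁ = (A₂/A₁)^z = 6.9^0.24
ln(S₂/S₁) = 0.24 × ln 6.9 = 0.24 × 1.9315 = 0.4636
S₂/S₁ = e^0.4636 ≈ 1.59

1.59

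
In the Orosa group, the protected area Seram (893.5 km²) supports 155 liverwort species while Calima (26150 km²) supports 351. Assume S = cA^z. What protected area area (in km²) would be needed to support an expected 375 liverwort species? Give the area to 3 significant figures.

34400 km²

z = ln(351/155) / ln(26150/893.5) = 0.8174 / 3.3765 = 0.2421
c = 155 / 893.5^0.2421 = 155 / 5.181 = 29.92
A = (375/29.92)^(1/0.2421) ⇒ ln A = ln(12.53)/0.2421 = 10.4448
A = e^10.4448 ≈ 34366 km²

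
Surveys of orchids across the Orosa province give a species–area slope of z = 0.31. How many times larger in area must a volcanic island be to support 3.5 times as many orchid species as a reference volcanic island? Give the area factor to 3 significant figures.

(A₂/A₁)^0.31 = 3.5, so A₂/A₁ = 3.5^(1/0.31) = 3.5^3.226
ln(A₂/A₁) = ln 3.5 / 0.31 = 1.2528 / 0.31 = 4.0412
A₂/A₁ = e^4.0412 ≈ 56.89

56.9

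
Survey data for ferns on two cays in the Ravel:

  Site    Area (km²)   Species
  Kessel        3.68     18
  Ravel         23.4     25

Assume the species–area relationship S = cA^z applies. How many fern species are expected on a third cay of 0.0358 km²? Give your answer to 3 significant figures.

z = ln(25/18) / ln(23.4/3.68) = 0.3285 / 1.8498 = 0.1776
c = 18 / 3.68^0.1776 = 18 / 1.26 = 14.28
S₃ = 14.28 × 0.0358^0.1776 = 14.28 × 0.5536 ≈ 7.906

7.91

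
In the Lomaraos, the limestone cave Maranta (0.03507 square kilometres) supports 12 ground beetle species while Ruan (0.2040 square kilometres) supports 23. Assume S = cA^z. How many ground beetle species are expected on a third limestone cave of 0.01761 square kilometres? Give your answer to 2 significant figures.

z = ln(23/12) / ln(0.204/0.03507) = 0.6506 / 1.7608 = 0.3695
c = 12 / 0.03507^0.3695 = 12 / 0.29 = 41.38
S₃ = 41.38 × 0.01761^0.3695 = 41.38 × 0.2248 ≈ 9.303

9.3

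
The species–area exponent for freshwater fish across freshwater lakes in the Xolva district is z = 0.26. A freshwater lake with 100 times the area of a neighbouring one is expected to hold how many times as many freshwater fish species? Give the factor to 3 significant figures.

3.31

S₂/S₁ = (A₂/A₁)^z = 100^0.26
ln(S₂/S₁) = 0.26 × ln 100 = 0.26 × 4.6052 = 1.1973
S₂/S₁ = e^1.1973 ≈ 3.311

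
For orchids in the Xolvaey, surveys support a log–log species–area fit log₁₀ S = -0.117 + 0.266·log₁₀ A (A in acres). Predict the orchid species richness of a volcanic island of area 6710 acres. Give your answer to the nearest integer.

8 species

S = 0.7638 × 6710^0.266 = 0.7638 × 10.42 ≈ 7.96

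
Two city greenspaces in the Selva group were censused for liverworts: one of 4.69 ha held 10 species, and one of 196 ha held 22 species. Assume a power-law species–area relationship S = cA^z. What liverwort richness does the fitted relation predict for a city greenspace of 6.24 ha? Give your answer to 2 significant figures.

11

z = ln(22/10) / ln(196/4.69) = 0.7885 / 3.7327 = 0.2112
c = 10 / 4.69^0.2112 = 10 / 1.386 = 7.215
S₃ = 7.215 × 6.24^0.2112 = 7.215 × 1.472 ≈ 10.62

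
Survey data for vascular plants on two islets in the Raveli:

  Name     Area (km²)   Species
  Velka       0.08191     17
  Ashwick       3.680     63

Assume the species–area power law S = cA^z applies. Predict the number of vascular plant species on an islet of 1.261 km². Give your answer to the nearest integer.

z = ln(63/17) / ln(3.68/0.08191) = 1.3099 / 3.8050 = 0.3443
c = 17 / 0.08191^0.3443 = 17 / 0.4226 = 40.23
S₃ = 40.23 × 1.261^0.3443 = 40.23 × 1.083 ≈ 43.57

44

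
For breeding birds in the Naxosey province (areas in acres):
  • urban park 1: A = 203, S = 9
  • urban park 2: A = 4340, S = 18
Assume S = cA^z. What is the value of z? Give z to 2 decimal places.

0.23

Taking logs: ln S = ln c + z ln A, so z = (ln S₂ − ln S₁)/(ln A₂ − ln A₁).
z = ln(18/9) / ln(4340/203) = ln(2) / ln(21.38) = 0.6931 / 3.0624 = 0.2263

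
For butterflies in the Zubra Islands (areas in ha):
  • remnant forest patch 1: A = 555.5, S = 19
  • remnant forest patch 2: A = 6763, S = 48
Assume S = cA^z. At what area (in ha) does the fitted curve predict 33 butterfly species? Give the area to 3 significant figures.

2460 ha

z = ln(48/19) / ln(6763/555.5) = 0.9268 / 2.4994 = 0.3708
c = 19 / 555.5^0.3708 = 19 / 10.42 = 1.824
A = (33/1.824)^(1/0.3708) ⇒ ln A = ln(18.09)/0.3708 = 7.8087
A = e^7.8087 ≈ 2462 ha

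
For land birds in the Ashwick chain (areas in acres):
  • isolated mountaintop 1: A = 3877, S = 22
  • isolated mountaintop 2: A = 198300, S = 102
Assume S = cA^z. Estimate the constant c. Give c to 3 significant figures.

z = ln(S₂/S₁) / ln(A₂/A₁) = ln(102/22) / ln(198300/3877) = 1.5339 / 3.9347 = 0.3898
c = S₁ / A₁^z = 22 / 3877^0.3898 = 22 / 25.06 = 0.8779

0.878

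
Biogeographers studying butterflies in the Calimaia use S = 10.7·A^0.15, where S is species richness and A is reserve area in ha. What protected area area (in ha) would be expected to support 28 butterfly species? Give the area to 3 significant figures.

610 ha

28 = 10.7 × A^0.15  ⇒  A^0.15 = 28/10.7 = 2.617
ln A = ln(2.617) / 0.15 = 0.9620 / 0.15 = 6.4131
A = e^6.4131 ≈ 609.8 ha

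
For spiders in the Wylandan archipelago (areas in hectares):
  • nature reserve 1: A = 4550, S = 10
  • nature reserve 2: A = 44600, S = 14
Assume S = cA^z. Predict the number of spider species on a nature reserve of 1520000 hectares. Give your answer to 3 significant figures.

23.6

z = ln(14/10) / ln(44600/4550) = 0.3365 / 2.2826 = 0.1474
c = 10 / 4550^0.1474 = 10 / 3.461 = 2.889
S₃ = 2.889 × 1520000^0.1474 = 2.889 × 8.152 ≈ 23.55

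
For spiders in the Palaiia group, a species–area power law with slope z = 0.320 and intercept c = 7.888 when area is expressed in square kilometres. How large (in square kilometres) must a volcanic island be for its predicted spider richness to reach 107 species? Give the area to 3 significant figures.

3460 square kilometres

107 = 7.888 × A^0.32  ⇒  A^0.32 = 107/7.888 = 13.56
ln A = ln(13.56) / 0.32 = 2.6075 / 0.32 = 8.1484
A = e^8.1484 ≈ 3458 square kilometres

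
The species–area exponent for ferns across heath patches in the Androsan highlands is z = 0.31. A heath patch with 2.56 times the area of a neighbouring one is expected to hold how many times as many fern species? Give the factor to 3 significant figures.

S₂/S₁ = (A₂/A₁)^z = 2.56^0.31
ln(S₂/S₁) = 0.31 × ln 2.56 = 0.31 × 0.9400 = 0.2914
S₂/S₁ = e^0.2914 ≈ 1.338

1.34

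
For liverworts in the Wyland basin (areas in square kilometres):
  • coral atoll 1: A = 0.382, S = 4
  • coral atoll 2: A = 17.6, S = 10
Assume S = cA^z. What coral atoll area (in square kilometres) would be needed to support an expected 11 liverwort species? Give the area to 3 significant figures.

26.2 square kilometres

z = ln(10/4) / ln(17.6/0.382) = 0.9163 / 3.8302 = 0.2392
c = 4 / 0.382^0.2392 = 4 / 0.7944 = 5.035
A = (11/5.035)^(1/0.2392) ⇒ ln A = ln(2.184)/0.2392 = 3.2663
A = e^3.2663 ≈ 26.21 square kilometres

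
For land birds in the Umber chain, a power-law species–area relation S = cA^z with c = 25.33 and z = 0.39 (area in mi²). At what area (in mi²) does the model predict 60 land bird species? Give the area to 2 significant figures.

60 = 25.33 × A^0.39  ⇒  A^0.39 = 60/25.33 = 2.369
ln A = ln(2.369) / 0.39 = 0.8624 / 0.39 = 2.2112
A = e^2.2112 ≈ 9.126 mi²

9.1 mi²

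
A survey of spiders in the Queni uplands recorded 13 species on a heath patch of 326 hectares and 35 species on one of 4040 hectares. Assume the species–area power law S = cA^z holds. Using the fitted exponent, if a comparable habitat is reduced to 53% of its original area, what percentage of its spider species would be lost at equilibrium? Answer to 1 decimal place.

z = ln(35/13) / ln(4040/326) = 0.9904 / 2.5171 = 0.3935
S_new/S_old = (A_new/A_old)^z = 0.53^0.3935 = exp(0.3935 × -0.6349) = 0.779
Fraction lost = 1 − 0.779 = 0.221

22.1%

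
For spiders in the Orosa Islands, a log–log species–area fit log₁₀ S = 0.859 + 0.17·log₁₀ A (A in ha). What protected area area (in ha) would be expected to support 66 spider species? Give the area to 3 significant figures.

447000 ha

66 = 7.228 × A^0.17  ⇒  A^0.17 = 66/7.228 = 9.132
ln A = ln(9.132) / 0.17 = 2.2117 / 0.17 = 13.0102
A = e^13.0102 ≈ 446949 ha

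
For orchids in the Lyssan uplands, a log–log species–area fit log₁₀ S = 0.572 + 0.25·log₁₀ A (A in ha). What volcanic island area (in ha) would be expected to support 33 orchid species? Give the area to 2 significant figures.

33 = 3.733 × A^0.25  ⇒  A^0.25 = 33/3.733 = 8.841
ln A = ln(8.841) / 0.25 = 2.1794 / 0.25 = 8.7177
A = e^8.7177 ≈ 6110 ha

6100 ha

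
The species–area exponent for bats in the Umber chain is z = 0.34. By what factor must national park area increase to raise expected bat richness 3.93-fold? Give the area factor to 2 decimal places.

(A₂/A₁)^0.34 = 3.93, so A₂/A₁ = 3.93^(1/0.34) = 3.93^2.941
ln(A₂/A₁) = ln 3.93 / 0.34 = 1.3686 / 0.34 = 4.0254
A₂/A₁ = e^4.0254 ≈ 56

56.00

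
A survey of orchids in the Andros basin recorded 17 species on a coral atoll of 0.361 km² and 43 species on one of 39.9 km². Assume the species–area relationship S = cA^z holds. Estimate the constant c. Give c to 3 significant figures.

z = ln(S₂/S₁) / ln(A₂/A₁) = ln(43/17) / ln(39.9/0.361) = 0.9280 / 4.7053 = 0.1972
c = S₁ / A₁^z = 17 / 0.361^0.1972 = 17 / 0.818 = 20.78

20.8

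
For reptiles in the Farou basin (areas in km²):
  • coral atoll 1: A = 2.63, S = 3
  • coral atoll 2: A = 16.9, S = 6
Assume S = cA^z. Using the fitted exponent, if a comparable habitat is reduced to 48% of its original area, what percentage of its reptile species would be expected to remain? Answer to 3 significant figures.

z = ln(6/3) / ln(16.9/2.63) = 0.6931 / 1.8603 = 0.3726
S_new/S_old = (A_new/A_old)^z = 0.48^0.3726 = exp(0.3726 × -0.7340) = 0.7607

76.1%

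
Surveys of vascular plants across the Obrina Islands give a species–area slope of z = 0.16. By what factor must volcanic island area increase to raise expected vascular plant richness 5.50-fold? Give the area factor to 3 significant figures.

(A₂/A₁)^0.16 = 5.5, so A₂/A₁ = 5.5^(1/0.16) = 5.5^6.25
ln(A₂/A₁) = ln 5.5 / 0.16 = 1.7047 / 0.16 = 10.6547
A₂/A₁ = e^10.6547 ≈ 42390

42400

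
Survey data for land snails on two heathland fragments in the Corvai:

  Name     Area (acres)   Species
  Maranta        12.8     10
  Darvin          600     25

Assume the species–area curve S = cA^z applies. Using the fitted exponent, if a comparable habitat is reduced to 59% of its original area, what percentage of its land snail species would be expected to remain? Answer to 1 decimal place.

88.2%

z = ln(25/10) / ln(600/12.8) = 0.9163 / 3.8475 = 0.2382
S_new/S_old = (A_new/A_old)^z = 0.59^0.2382 = exp(0.2382 × -0.5276) = 0.8819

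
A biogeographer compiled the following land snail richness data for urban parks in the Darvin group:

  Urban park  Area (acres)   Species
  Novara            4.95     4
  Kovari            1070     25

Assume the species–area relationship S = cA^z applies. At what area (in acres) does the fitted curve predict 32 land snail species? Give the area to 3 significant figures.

2210 acres

z = ln(25/4) / ln(1070/4.95) = 1.8326 / 5.3760 = 0.3409
c = 4 / 4.95^0.3409 = 4 / 1.725 = 2.319
A = (32/2.319)^(1/0.3409) ⇒ ln A = ln(13.8)/0.3409 = 7.6996
A = e^7.6996 ≈ 2207 acres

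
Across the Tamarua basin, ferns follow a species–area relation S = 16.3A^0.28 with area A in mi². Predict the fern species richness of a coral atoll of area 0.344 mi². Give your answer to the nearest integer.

S = 16.3 × 0.344^0.28
ln S = ln 16.3 + 0.28 × ln 0.344 = 2.7912 + 0.28 × -1.0671 = 2.4924
S = e^2.4924 ≈ 12.09

12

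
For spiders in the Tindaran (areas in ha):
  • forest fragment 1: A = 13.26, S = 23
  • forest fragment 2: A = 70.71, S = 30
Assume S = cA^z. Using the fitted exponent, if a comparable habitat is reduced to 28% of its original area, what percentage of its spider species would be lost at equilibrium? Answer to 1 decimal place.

z = ln(30/23) / ln(70.71/13.26) = 0.2657 / 1.6738 = 0.1587
S_new/S_old = (A_new/A_old)^z = 0.28^0.1587 = exp(0.1587 × -1.2730) = 0.817
Fraction lost = 1 − 0.817 = 0.183

18.3%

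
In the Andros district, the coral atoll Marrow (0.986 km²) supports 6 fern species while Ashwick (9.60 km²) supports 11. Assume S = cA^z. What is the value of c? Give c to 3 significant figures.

z = ln(S₂/S₁) / ln(A₂/A₁) = ln(11/6) / ln(9.6/0.986) = 0.6061 / 2.2759 = 0.2663
c = S₁ / A₁^z = 6 / 0.986^0.2663 = 6 / 0.9963 = 6.023

6.02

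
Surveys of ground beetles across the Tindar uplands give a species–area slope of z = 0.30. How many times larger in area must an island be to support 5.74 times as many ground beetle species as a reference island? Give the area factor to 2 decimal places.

(A₂/A₁)^0.3 = 5.74, so A₂/A₁ = 5.74^(1/0.3) = 5.74^3.333
ln(A₂/A₁) = ln 5.74 / 0.3 = 1.7475 / 0.3 = 5.8249
A₂/A₁ = e^5.8249 ≈ 338.6

338.62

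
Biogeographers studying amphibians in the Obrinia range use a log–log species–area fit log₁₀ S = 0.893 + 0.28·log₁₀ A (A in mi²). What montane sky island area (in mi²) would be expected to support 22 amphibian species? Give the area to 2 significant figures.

40 mi²

22 = 7.816 × A^0.28  ⇒  A^0.28 = 22/7.816 = 2.815
ln A = ln(2.815) / 0.28 = 1.0348 / 0.28 = 3.6958
A = e^3.6958 ≈ 40.28 mi²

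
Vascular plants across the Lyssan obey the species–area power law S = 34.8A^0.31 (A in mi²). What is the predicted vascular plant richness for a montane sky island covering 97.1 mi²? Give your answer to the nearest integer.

144

S = 34.8 × 97.1^0.31
ln S = ln 34.8 + 0.31 × ln 97.1 = 3.5496 + 0.31 × 4.5757 = 4.9681
S = e^4.9681 ≈ 143.8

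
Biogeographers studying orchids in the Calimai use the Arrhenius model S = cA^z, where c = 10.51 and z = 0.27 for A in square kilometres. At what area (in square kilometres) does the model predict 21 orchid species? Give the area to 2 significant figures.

13 square kilometres

21 = 10.51 × A^0.27  ⇒  A^0.27 = 21/10.51 = 1.998
ln A = ln(1.998) / 0.27 = 0.6922 / 0.27 = 2.5637
A = e^2.5637 ≈ 12.98 square kilometres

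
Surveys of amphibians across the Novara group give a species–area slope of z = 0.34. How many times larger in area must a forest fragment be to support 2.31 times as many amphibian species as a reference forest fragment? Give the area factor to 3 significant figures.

(A₂/A₁)^0.34 = 2.31, so A₂/A₁ = 2.31^(1/0.34) = 2.31^2.941
ln(A₂/A₁) = ln 2.31 / 0.34 = 0.8372 / 0.34 = 2.4625
A₂/A₁ = e^2.4625 ≈ 11.73

11.7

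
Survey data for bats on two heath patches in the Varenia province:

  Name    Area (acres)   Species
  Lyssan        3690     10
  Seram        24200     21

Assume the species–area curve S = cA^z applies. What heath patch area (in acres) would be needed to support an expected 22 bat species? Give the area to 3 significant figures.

27200 acres

z = ln(21/10) / ln(24200/3690) = 0.7419 / 1.8807 = 0.3945
c = 10 / 3690^0.3945 = 10 / 25.54 = 0.3916
A = (22/0.3916)^(1/0.3945) ⇒ ln A = ln(56.18)/0.3945 = 10.2120
A = e^10.2120 ≈ 27229 acres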